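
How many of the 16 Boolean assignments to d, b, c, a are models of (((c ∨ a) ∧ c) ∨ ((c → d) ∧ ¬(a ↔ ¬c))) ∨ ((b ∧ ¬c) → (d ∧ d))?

15

Initial set: {((((c ∨ a) ∧ c) ∨ ((c → d) ∧ ¬(a ↔ ¬c))) ∨ ((b ∧ ¬c) → (d ∧ d)))}.
((((c ∨ a) ∧ c) ∨ ((c → d) ∧ ¬(a ↔ ¬c))) ∨ ((b ∧ ¬c) → (d ∧ d))): β-rule — branch into (((c ∨ a) ∧ c) ∨ ((c → d) ∧ ¬(a ↔ ¬c)))  //  ((b ∧ ¬c) → (d ∧ d)).
  branch 1 (add (((c ∨ a) ∧ c) ∨ ((c → d) ∧ ¬(a ↔ ¬c)))):
    (((c ∨ a) ∧ c) ∨ ((c → d) ∧ ¬(a ↔ ¬c))): β-rule — branch into ((c ∨ a) ∧ c)  //  ((c → d) ∧ ¬(a ↔ ¬c)).
      branch 1.1 (add ((c ∨ a) ∧ c)):
        ((c ∨ a) ∧ c): α-rule — add (c ∨ a), c.
        (c ∨ a): β-rule — branch into c  //  a.
          branch 1.1.1 (add c):
            ○ open, literals {c=true}.
          branch 1.1.2 (add a):
            ○ open, literals {a=true, c=true}.
      branch 1.2 (add ((c → d) ∧ ¬(a ↔ ¬c))):
        ((c → d) ∧ ¬(a ↔ ¬c)): α-rule — add (c → d), ¬(a ↔ ¬c).
        (c → d): β-rule — branch into ¬c  //  d.
          branch 1.2.1 (add ¬c):
            ¬(a ↔ ¬c): β-rule — branch into a, ¬¬c  //  ¬a, ¬c.
              branch 1.2.1.1 (add a, ¬¬c):
                × closes — contains both c and ¬c.
              branch 1.2.1.2 (add ¬a, ¬c):
                ○ open, literals {a=false, c=false}.
          branch 1.2.2 (add d):
            ¬(a ↔ ¬c): β-rule — branch into a, ¬¬c  //  ¬a, ¬c.
              branch 1.2.2.1 (add a, ¬¬c):
                ○ open, literals {a=true, c=true, d=true}.
              branch 1.2.2.2 (add ¬a, ¬c):
                ○ open, literals {a=false, c=false, d=true}.
  branch 2 (add ((b ∧ ¬c) → (d ∧ d))):
    ((b ∧ ¬c) → (d ∧ d)): β-rule — branch into ¬(b ∧ ¬c)  //  (d ∧ d).
      branch 2.1 (add ¬(b ∧ ¬c)):
        ¬(b ∧ ¬c): β-rule — branch into ¬b  //  ¬¬c.
          branch 2.1.1 (add ¬b):
            ○ open, literals {b=false}.
          branch 2.1.2 (add ¬¬c):
            ○ open, literals {c=true}.
      branch 2.2 (add (d ∧ d)):
        (d ∧ d): α-rule — add d, d.
        ○ open, literals {d=true}.
1 branch closed, 8 open.
Each open branch fixes some atoms; the unmentioned ones are free. Counting distinct full assignments: branch {c=true} (d, b, a) contributes 8 new; branch {a=true, c=true} (d, b) contributes 0 new; branch {a=false, c=false} (d, b) contributes 4 new; branch {a=true, c=true, d=true} (b) contributes 0 new; branch {a=false, c=false, d=true} (b) contributes 0 new; branch {b=false} (d, c, a) contributes 2 new; branch {c=true} (d, b, a) contributes 0 new; branch {d=true} (b, c, a) contributes 1 new. Total: 15.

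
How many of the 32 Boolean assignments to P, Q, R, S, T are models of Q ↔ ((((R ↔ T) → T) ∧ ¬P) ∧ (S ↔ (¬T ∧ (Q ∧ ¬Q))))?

16

Initial set: {(Q ↔ ((((R ↔ T) → T) ∧ ¬P) ∧ (S ↔ (¬T ∧ (Q ∧ ¬Q)))))}.
(Q ↔ ((((R ↔ T) → T) ∧ ¬P) ∧ (S ↔ (¬T ∧ (Q ∧ ¬Q))))): β-rule — branch into Q, ((((R ↔ T) → T) ∧ ¬P) ∧ (S ↔ (¬T ∧ (Q ∧ ¬Q))))  //  ¬Q, ¬((((R ↔ T) → T) ∧ ¬P) ∧ (S ↔ (¬T ∧ (Q ∧ ¬Q)))).
  branch 1 (add Q, ((((R ↔ T) → T) ∧ ¬P) ∧ (S ↔ (¬T ∧ (Q ∧ ¬Q))))):
    ((((R ↔ T) → T) ∧ ¬P) ∧ (S ↔ (¬T ∧ (Q ∧ ¬Q)))): α-rule — add (((R ↔ T) → T) ∧ ¬P), (S ↔ (¬T ∧ (Q ∧ ¬Q))).
    (((R ↔ T) → T) ∧ ¬P): α-rule — add ((R ↔ T) → T), ¬P.
    (S ↔ (¬T ∧ (Q ∧ ¬Q))): β-rule — branch into S, (¬T ∧ (Q ∧ ¬Q))  //  ¬S, ¬(¬T ∧ (Q ∧ ¬Q)).
      branch 1.1 (add S, (¬T ∧ (Q ∧ ¬Q))):
        (¬T ∧ (Q ∧ ¬Q)): α-rule — add ¬T, (Q ∧ ¬Q).
        (Q ∧ ¬Q): α-rule — add Q, ¬Q.
        × closes — contains both Q and ¬Q.
      branch 1.2 (add ¬S, ¬(¬T ∧ (Q ∧ ¬Q))):
        ((R ↔ T) → T): β-rule — branch into ¬(R ↔ T)  //  T.
          branch 1.2.1 (add ¬(R ↔ T)):
            ¬(¬T ∧ (Q ∧ ¬Q)): β-rule — branch into ¬¬T  //  ¬(Q ∧ ¬Q).
              branch 1.2.1.1 (add ¬¬T):
                ¬(R ↔ T): β-rule — branch into R, ¬T  //  ¬R, T.
                  branch 1.2.1.1.1 (add R, ¬T):
                    × closes — contains both T and ¬T.
                  branch 1.2.1.1.2 (add ¬R, T):
                    ○ open, literals {P=F, Q=T, R=F, S=F, T=T}.
              branch 1.2.1.2 (add ¬(Q ∧ ¬Q)):
                ¬(R ↔ T): β-rule — branch into R, ¬T  //  ¬R, T.
                  branch 1.2.1.2.1 (add R, ¬T):
                    ¬(Q ∧ ¬Q): β-rule — branch into ¬Q  //  ¬¬Q.
                      branch 1.2.1.2.1.1 (add ¬Q):
                        × closes — contains both Q and ¬Q.
                      branch 1.2.1.2.1.2 (add ¬¬Q):
                        ○ open, literals {P=F, Q=T, R=T, S=F, T=F}.
                  branch 1.2.1.2.2 (add ¬R, T):
                    ¬(Q ∧ ¬Q): β-rule — branch into ¬Q  //  ¬¬Q.
                      branch 1.2.1.2.2.1 (add ¬Q):
                        × closes — contains both Q and ¬Q.
                      branch 1.2.1.2.2.2 (add ¬¬Q):
                        ○ open, literals {P=F, Q=T, R=F, S=F, T=T}.
          branch 1.2.2 (add T):
            ¬(¬T ∧ (Q ∧ ¬Q)): β-rule — branch into ¬¬T  //  ¬(Q ∧ ¬Q).
              branch 1.2.2.1 (add ¬¬T):
                ○ open, literals {P=F, Q=T, S=F, T=T}.
              branch 1.2.2.2 (add ¬(Q ∧ ¬Q)):
                ¬(Q ∧ ¬Q): β-rule — branch into ¬Q  //  ¬¬Q.
                  branch 1.2.2.2.1 (add ¬Q):
                    × closes — contains both Q and ¬Q.
                  branch 1.2.2.2.2 (add ¬¬Q):
                    ○ open, literals {P=F, Q=T, S=F, T=T}.
  branch 2 (add ¬Q, ¬((((R ↔ T) → T) ∧ ¬P) ∧ (S ↔ (¬T ∧ (Q ∧ ¬Q))))):
    ¬((((R ↔ T) → T) ∧ ¬P) ∧ (S ↔ (¬T ∧ (Q ∧ ¬Q)))): β-rule — branch into ¬(((R ↔ T) → T) ∧ ¬P)  //  ¬(S ↔ (¬T ∧ (Q ∧ ¬Q))).
      branch 2.1 (add ¬(((R ↔ T) → T) ∧ ¬P)):
        ¬(((R ↔ T) → T) ∧ ¬P): β-rule — branch into ¬((R ↔ T) → T)  //  ¬¬P.
          branch 2.1.1 (add ¬((R ↔ T) → T)):
            ¬((R ↔ T) → T): α-rule — add (R ↔ T), ¬T.
            (R ↔ T): β-rule — branch into R, T  //  ¬R, ¬T.
              branch 2.1.1.1 (add R, T):
                × closes — contains both T and ¬T.
              branch 2.1.1.2 (add ¬R, ¬T):
                ○ open, literals {Q=F, R=F, T=F}.
          branch 2.1.2 (add ¬¬P):
            ○ open, literals {P=T, Q=F}.
      branch 2.2 (add ¬(S ↔ (¬T ∧ (Q ∧ ¬Q)))):
        ¬(S ↔ (¬T ∧ (Q ∧ ¬Q))): β-rule — branch into S, ¬(¬T ∧ (Q ∧ ¬Q))  //  ¬S, (¬T ∧ (Q ∧ ¬Q)).
          branch 2.2.1 (add S, ¬(¬T ∧ (Q ∧ ¬Q))):
            ¬(¬T ∧ (Q ∧ ¬Q)): β-rule — branch into ¬¬T  //  ¬(Q ∧ ¬Q).
              branch 2.2.1.1 (add ¬¬T):
                ○ open, literals {Q=F, S=T, T=T}.
              branch 2.2.1.2 (add ¬(Q ∧ ¬Q)):
                ¬(Q ∧ ¬Q): β-rule — branch into ¬Q  //  ¬¬Q.
                  branch 2.2.1.2.1 (add ¬Q):
                    ○ open, literals {Q=F, S=T}.
                  branch 2.2.1.2.2 (add ¬¬Q):
                    × closes — contains both Q and ¬Q.
          branch 2.2.2 (add ¬S, (¬T ∧ (Q ∧ ¬Q))):
            (¬T ∧ (Q ∧ ¬Q)): α-rule — add ¬T, (Q ∧ ¬Q).
            (Q ∧ ¬Q): α-rule — add Q, ¬Q.
            × closes — contains both Q and ¬Q.
8 branches closed, 9 open.
Each open branch fixes some atoms; the unmentioned ones are free. Counting distinct full assignments: branch {P=F, Q=T, R=F, S=F, T=T} (none free) contributes 1 new; branch {P=F, Q=T, R=T, S=F, T=F} (none free) contributes 1 new; branch {P=F, Q=T, R=F, S=F, T=T} (none free) contributes 0 new; branch {P=F, Q=T, S=F, T=T} (R) contributes 1 new; branch {P=F, Q=T, S=F, T=T} (R) contributes 0 new; branch {Q=F, R=F, T=F} (P, S) contributes 4 new; branch {P=T, Q=F} (R, S, T) contributes 6 new; branch {Q=F, S=T, T=T} (P, R) contributes 2 new; branch {Q=F, S=T} (P, R, T) contributes 1 new. Total: 16.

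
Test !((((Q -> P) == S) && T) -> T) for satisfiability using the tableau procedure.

Unsatisfiable

Initial set: {!((((Q -> P) == S) && T) -> T)}.
!((((Q -> P) == S) && T) -> T): α-rule — add (((Q -> P) == S) && T), !T.
(((Q -> P) == S) && T): α-rule — add ((Q -> P) == S), T.
× closes — contains both T and !T.
All 1 branch closes.
Every branch closed; the formula is unsatisfiable.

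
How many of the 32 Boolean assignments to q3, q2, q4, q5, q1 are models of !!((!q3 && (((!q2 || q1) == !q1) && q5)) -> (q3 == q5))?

Initial set: {!!((!q3 && (((!q2 || q1) == !q1) && q5)) -> (q3 == q5))}.
!!((!q3 && (((!q2 || q1) == !q1) && q5)) -> (q3 == q5)): drop double negation, giving ((!q3 && (((!q2 || q1) == !q1) && q5)) -> (q3 == q5)).
((!q3 && (((!q2 || q1) == !q1) && q5)) -> (q3 == q5)): β-rule — branch into !(!q3 && (((!q2 || q1) == !q1) && q5))  //  (q3 == q5).
  branch 1 (add !(!q3 && (((!q2 || q1) == !q1) && q5))):
    !(!q3 && (((!q2 || q1) == !q1) && q5)): β-rule — branch into !!q3  //  !(((!q2 || q1) == !q1) && q5).
      branch 1.1 (add !!q3):
        ○ open, literals {q3=T}.
      branch 1.2 (add !(((!q2 || q1) == !q1) && q5)):
        !(((!q2 || q1) == !q1) && q5): β-rule — branch into !((!q2 || q1) == !q1)  //  !q5.
          branch 1.2.1 (add !((!q2 || q1) == !q1)):
            !((!q2 || q1) == !q1): β-rule — branch into (!q2 || q1), !!q1  //  !(!q2 || q1), !q1.
              branch 1.2.1.1 (add (!q2 || q1), !!q1):
                (!q2 || q1): β-rule — branch into !q2  //  q1.
                  branch 1.2.1.1.1 (add !q2):
                    ○ open, literals {q1=T, q2=F}.
                  branch 1.2.1.1.2 (add q1):
                    ○ open, literals {q1=T}.
              branch 1.2.1.2 (add !(!q2 || q1), !q1):
                !(!q2 || q1): α-rule — add !!q2, !q1.
                ○ open, literals {q1=F, q2=T}.
          branch 1.2.2 (add !q5):
            ○ open, literals {q5=F}.
  branch 2 (add (q3 == q5)):
    (q3 == q5): β-rule — branch into q3, q5  //  !q3, !q5.
      branch 2.1 (add q3, q5):
        ○ open, literals {q3=T, q5=T}.
      branch 2.2 (add !q3, !q5):
        ○ open, literals {q3=F, q5=F}.
0 branches closed, 7 open.
Each open branch fixes some atoms; the unmentioned ones are free. Counting distinct full assignments: branch {q3=T} (q2, q4, q5, q1) contributes 16 new; branch {q1=T, q2=F} (q3, q4, q5) contributes 4 new; branch {q1=T} (q3, q2, q4, q5) contributes 4 new; branch {q1=F, q2=T} (q3, q4, q5) contributes 4 new; branch {q5=F} (q3, q2, q4, q1) contributes 2 new; branch {q3=T, q5=T} (q2, q4, q1) contributes 0 new; branch {q3=F, q5=F} (q2, q4, q1) contributes 0 new. Total: 30.

30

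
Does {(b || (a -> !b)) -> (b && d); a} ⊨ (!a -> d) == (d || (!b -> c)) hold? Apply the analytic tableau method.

Yes

Initial set: {((b || (a -> !b)) -> (b && d)); a; !((!a -> d) == (d || (!b -> c)))}.
((b || (a -> !b)) -> (b && d)): β-rule — branch into !(b || (a -> !b))  //  (b && d).
  branch 1 (add !(b || (a -> !b))):
    !(b || (a -> !b)): α-rule — add !b, !(a -> !b).
    !(a -> !b): α-rule — add a, !!b.
    × closes — contains both b and !b.
  branch 2 (add (b && d)):
    (b && d): α-rule — add b, d.
    !((!a -> d) == (d || (!b -> c))): β-rule — branch into (!a -> d), !(d || (!b -> c))  //  !(!a -> d), (d || (!b -> c)).
      branch 2.1 (add (!a -> d), !(d || (!b -> c))):
        !(d || (!b -> c)): α-rule — add !d, !(!b -> c).
        × closes — contains both d and !d.
      branch 2.2 (add !(!a -> d), (d || (!b -> c))):
        !(!a -> d): α-rule — add !a, !d.
        × closes — contains both a and !a.
All 3 branches close.
Every branch closed, so the premises entail the conclusion.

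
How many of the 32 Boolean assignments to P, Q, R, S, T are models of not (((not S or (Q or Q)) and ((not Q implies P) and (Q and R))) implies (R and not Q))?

Initial set: {not (((not S or (Q or Q)) and ((not Q implies P) and (Q and R))) implies (R and not Q))}.
not (((not S or (Q or Q)) and ((not Q implies P) and (Q and R))) implies (R and not Q)): α-rule — add ((not S or (Q or Q)) and ((not Q implies P) and (Q and R))), not (R and not Q).
((not S or (Q or Q)) and ((not Q implies P) and (Q and R))): α-rule — add (not S or (Q or Q)), ((not Q implies P) and (Q and R)).
((not Q implies P) and (Q and R)): α-rule — add (not Q implies P), (Q and R).
(Q and R): α-rule — add Q, R.
not (R and not Q): β-rule — branch into not R  //  not not Q.
  branch 1 (add not R):
    × closes — contains both R and not R.
  branch 2 (add not not Q):
    (not S or (Q or Q)): β-rule — branch into not S  //  (Q or Q).
      branch 2.1 (add not S):
        (not Q implies P): β-rule — branch into not not Q  //  P.
          branch 2.1.1 (add not not Q):
            ○ open, literals {Q=true, R=true, S=false}.
          branch 2.1.2 (add P):
            ○ open, literals {P=true, Q=true, R=true, S=false}.
      branch 2.2 (add (Q or Q)):
        (not Q implies P): β-rule — branch into not not Q  //  P.
          branch 2.2.1 (add not not Q):
            (Q or Q): β-rule — branch into Q  //  Q.
              branch 2.2.1.1 (add Q):
                ○ open, literals {Q=true, R=true}.
              branch 2.2.1.2 (add Q):
                ○ open, literals {Q=true, R=true}.
          branch 2.2.2 (add P):
            (Q or Q): β-rule — branch into Q  //  Q.
              branch 2.2.2.1 (add Q):
                ○ open, literals {P=true, Q=true, R=true}.
              branch 2.2.2.2 (add Q):
                ○ open, literals {P=true, Q=true, R=true}.
1 branch closed, 6 open.
Each open branch fixes some atoms; the unmentioned ones are free. Counting distinct full assignments: branch {Q=true, R=true, S=false} (P, T) contributes 4 new; branch {P=true, Q=true, R=true, S=false} (T) contributes 0 new; branch {Q=true, R=true} (P, S, T) contributes 4 new; branch {Q=true, R=true} (P, S, T) contributes 0 new; branch {P=true, Q=true, R=true} (S, T) contributes 0 new; branch {P=true, Q=true, R=true} (S, T) contributes 0 new. Total: 8.

8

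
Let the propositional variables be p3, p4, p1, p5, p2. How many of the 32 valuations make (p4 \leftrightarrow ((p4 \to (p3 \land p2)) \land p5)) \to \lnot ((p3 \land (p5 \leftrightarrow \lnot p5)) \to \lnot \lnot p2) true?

22

Initial set: {((p4 \leftrightarrow ((p4 \to (p3 \land p2)) \land p5)) \to \lnot ((p3 \land (p5 \leftrightarrow \lnot p5)) \to \lnot \lnot p2))}.
((p4 \leftrightarrow ((p4 \to (p3 \land p2)) \land p5)) \to \lnot ((p3 \land (p5 \leftrightarrow \lnot p5)) \to \lnot \lnot p2)): β-rule — branch into \lnot (p4 \leftrightarrow ((p4 \to (p3 \land p2)) \land p5))  //  \lnot ((p3 \land (p5 \leftrightarrow \lnot p5)) \to \lnot \lnot p2).
  branch 1 (add \lnot (p4 \leftrightarrow ((p4 \to (p3 \land p2)) \land p5))):
    \lnot (p4 \leftrightarrow ((p4 \to (p3 \land p2)) \land p5)): β-rule — branch into p4, \lnot ((p4 \to (p3 \land p2)) \land p5)  //  \lnot p4, ((p4 \to (p3 \land p2)) \land p5).
      branch 1.1 (add p4, \lnot ((p4 \to (p3 \land p2)) \land p5)):
        \lnot ((p4 \to (p3 \land p2)) \land p5): β-rule — branch into \lnot (p4 \to (p3 \land p2))  //  \lnot p5.
          branch 1.1.1 (add \lnot (p4 \to (p3 \land p2))):
            \lnot (p4 \to (p3 \land p2)): α-rule — add p4, \lnot (p3 \land p2).
            \lnot (p3 \land p2): β-rule — branch into \lnot p3  //  \lnot p2.
              branch 1.1.1.1 (add \lnot p3):
                ○ open, literals {p3=F, p4=T}.
              branch 1.1.1.2 (add \lnot p2):
                ○ open, literals {p2=F, p4=T}.
          branch 1.1.2 (add \lnot p5):
            ○ open, literals {p4=T, p5=F}.
      branch 1.2 (add \lnot p4, ((p4 \to (p3 \land p2)) \land p5)):
        ((p4 \to (p3 \land p2)) \land p5): α-rule — add (p4 \to (p3 \land p2)), p5.
        (p4 \to (p3 \land p2)): β-rule — branch into \lnot p4  //  (p3 \land p2).
          branch 1.2.1 (add \lnot p4):
            ○ open, literals {p4=F, p5=T}.
          branch 1.2.2 (add (p3 \land p2)):
            (p3 \land p2): α-rule — add p3, p2.
            ○ open, literals {p2=T, p3=T, p4=F, p5=T}.
  branch 2 (add \lnot ((p3 \land (p5 \leftrightarrow \lnot p5)) \to \lnot \lnot p2)):
    \lnot ((p3 \land (p5 \leftrightarrow \lnot p5)) \to \lnot \lnot p2): α-rule — add (p3 \land (p5 \leftrightarrow \lnot p5)), \lnot \lnot \lnot p2.
    (p3 \land (p5 \leftrightarrow \lnot p5)): α-rule — add p3, (p5 \leftrightarrow \lnot p5).
    \lnot \lnot \lnot p2: drop double negation, giving \lnot p2.
    (p5 \leftrightarrow \lnot p5): β-rule — branch into p5, \lnot p5  //  \lnot p5, \lnot \lnot p5.
      branch 2.1 (add p5, \lnot p5):
        × closes — contains both p5 and \lnot p5.
      branch 2.2 (add \lnot p5, \lnot \lnot p5):
        × closes — contains both p5 and \lnot p5.
2 branches closed, 5 open.
Each open branch fixes some atoms; the unmentioned ones are free. Counting distinct full assignments: branch {p3=F, p4=T} (p1, p5, p2) contributes 8 new; branch {p2=F, p4=T} (p3, p1, p5) contributes 4 new; branch {p4=T, p5=F} (p3, p1, p2) contributes 2 new; branch {p4=F, p5=T} (p3, p1, p2) contributes 8 new; branch {p2=T, p3=T, p4=F, p5=T} (p1) contributes 0 new. Total: 22.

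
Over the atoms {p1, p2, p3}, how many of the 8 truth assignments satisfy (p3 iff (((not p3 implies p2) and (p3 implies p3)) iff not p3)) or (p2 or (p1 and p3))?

Initial set: {((p3 iff (((not p3 implies p2) and (p3 implies p3)) iff not p3)) or (p2 or (p1 and p3)))}.
((p3 iff (((not p3 implies p2) and (p3 implies p3)) iff not p3)) or (p2 or (p1 and p3))): β-rule — branch into (p3 iff (((not p3 implies p2) and (p3 implies p3)) iff not p3))  //  (p2 or (p1 and p3)).
  branch 1 (add (p3 iff (((not p3 implies p2) and (p3 implies p3)) iff not p3))):
    (p3 iff (((not p3 implies p2) and (p3 implies p3)) iff not p3)): β-rule — branch into p3, (((not p3 implies p2) and (p3 implies p3)) iff not p3)  //  not p3, not (((not p3 implies p2) and (p3 implies p3)) iff not p3).
      branch 1.1 (add p3, (((not p3 implies p2) and (p3 implies p3)) iff not p3)):
        (((not p3 implies p2) and (p3 implies p3)) iff not p3): β-rule — branch into ((not p3 implies p2) and (p3 implies p3)), not p3  //  not ((not p3 implies p2) and (p3 implies p3)), not not p3.
          branch 1.1.1 (add ((not p3 implies p2) and (p3 implies p3)), not p3):
            × closes — contains both p3 and not p3.
          branch 1.1.2 (add not ((not p3 implies p2) and (p3 implies p3)), not not p3):
            not ((not p3 implies p2) and (p3 implies p3)): β-rule — branch into not (not p3 implies p2)  //  not (p3 implies p3).
              branch 1.1.2.1 (add not (not p3 implies p2)):
                not (not p3 implies p2): α-rule — add not p3, not p2.
                × closes — contains both p3 and not p3.
              branch 1.1.2.2 (add not (p3 implies p3)):
                not (p3 implies p3): α-rule — add p3, not p3.
                × closes — contains both p3 and not p3.
      branch 1.2 (add not p3, not (((not p3 implies p2) and (p3 implies p3)) iff not p3)):
        not (((not p3 implies p2) and (p3 implies p3)) iff not p3): β-rule — branch into ((not p3 implies p2) and (p3 implies p3)), not not p3  //  not ((not p3 implies p2) and (p3 implies p3)), not p3.
          branch 1.2.1 (add ((not p3 implies p2) and (p3 implies p3)), not not p3):
            × closes — contains both p3 and not p3.
          branch 1.2.2 (add not ((not p3 implies p2) and (p3 implies p3)), not p3):
            not ((not p3 implies p2) and (p3 implies p3)): β-rule — branch into not (not p3 implies p2)  //  not (p3 implies p3).
              branch 1.2.2.1 (add not (not p3 implies p2)):
                not (not p3 implies p2): α-rule — add not p3, not p2.
                ○ open, literals {p2=false, p3=false}.
              branch 1.2.2.2 (add not (p3 implies p3)):
                not (p3 implies p3): α-rule — add p3, not p3.
                × closes — contains both p3 and not p3.
  branch 2 (add (p2 or (p1 and p3))):
    (p2 or (p1 and p3)): β-rule — branch into p2  //  (p1 and p3).
      branch 2.1 (add p2):
        ○ open, literals {p2=true}.
      branch 2.2 (add (p1 and p3)):
        (p1 and p3): α-rule — add p1, p3.
        ○ open, literals {p1=true, p3=true}.
5 branches closed, 3 open.
Each open branch fixes some atoms; the unmentioned ones are free. Counting distinct full assignments: branch {p2=false, p3=false} (p1) contributes 2 new; branch {p2=true} (p1, p3) contributes 4 new; branch {p1=true, p3=true} (p2) contributes 1 new. Total: 7.

7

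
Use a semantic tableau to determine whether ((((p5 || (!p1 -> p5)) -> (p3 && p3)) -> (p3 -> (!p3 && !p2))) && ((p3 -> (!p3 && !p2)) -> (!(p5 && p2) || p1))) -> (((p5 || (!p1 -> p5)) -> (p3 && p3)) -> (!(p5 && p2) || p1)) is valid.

Valid

Assume the negation and expand:
Initial set: {!(((((p5 || (!p1 -> p5)) -> (p3 && p3)) -> (p3 -> (!p3 && !p2))) && ((p3 -> (!p3 && !p2)) -> (!(p5 && p2) || p1))) -> (((p5 || (!p1 -> p5)) -> (p3 && p3)) -> (!(p5 && p2) || p1)))}.
!(((((p5 || (!p1 -> p5)) -> (p3 && p3)) -> (p3 -> (!p3 && !p2))) && ((p3 -> (!p3 && !p2)) -> (!(p5 && p2) || p1))) -> (((p5 || (!p1 -> p5)) -> (p3 && p3)) -> (!(p5 && p2) || p1))): α-rule — add ((((p5 || (!p1 -> p5)) -> (p3 && p3)) -> (p3 -> (!p3 && !p2))) && ((p3 -> (!p3 && !p2)) -> (!(p5 && p2) || p1))), !(((p5 || (!p1 -> p5)) -> (p3 && p3)) -> (!(p5 && p2) || p1)).
((((p5 || (!p1 -> p5)) -> (p3 && p3)) -> (p3 -> (!p3 && !p2))) && ((p3 -> (!p3 && !p2)) -> (!(p5 && p2) || p1))): α-rule — add (((p5 || (!p1 -> p5)) -> (p3 && p3)) -> (p3 -> (!p3 && !p2))), ((p3 -> (!p3 && !p2)) -> (!(p5 && p2) || p1)).
!(((p5 || (!p1 -> p5)) -> (p3 && p3)) -> (!(p5 && p2) || p1)): α-rule — add ((p5 || (!p1 -> p5)) -> (p3 && p3)), !(!(p5 && p2) || p1).
!(!(p5 && p2) || p1): α-rule — add !!(p5 && p2), !p1.
!!(p5 && p2): α-rule — add p5, p2.
(((p5 || (!p1 -> p5)) -> (p3 && p3)) -> (p3 -> (!p3 && !p2))): β-rule — branch into !((p5 || (!p1 -> p5)) -> (p3 && p3))  //  (p3 -> (!p3 && !p2)).
  branch 1 (add !((p5 || (!p1 -> p5)) -> (p3 && p3))):
    !((p5 || (!p1 -> p5)) -> (p3 && p3)): α-rule — add (p5 || (!p1 -> p5)), !(p3 && p3).
    ((p3 -> (!p3 && !p2)) -> (!(p5 && p2) || p1)): β-rule — branch into !(p3 -> (!p3 && !p2))  //  (!(p5 && p2) || p1).
      branch 1.1 (add !(p3 -> (!p3 && !p2))):
        !(p3 -> (!p3 && !p2)): α-rule — add p3, !(!p3 && !p2).
        ((p5 || (!p1 -> p5)) -> (p3 && p3)): β-rule — branch into !(p5 || (!p1 -> p5))  //  (p3 && p3).
          branch 1.1.1 (add !(p5 || (!p1 -> p5))):
            !(p5 || (!p1 -> p5)): α-rule — add !p5, !(!p1 -> p5).
            × closes — contains both p5 and !p5.
          branch 1.1.2 (add (p3 && p3)):
            (p3 && p3): α-rule — add p3, p3.
            (p5 || (!p1 -> p5)): β-rule — branch into p5  //  (!p1 -> p5).
              branch 1.1.2.1 (add p5):
                !(p3 && p3): β-rule — branch into !p3  //  !p3.
                  branch 1.1.2.1.1 (add !p3):
                    × closes — contains both p3 and !p3.
                  branch 1.1.2.1.2 (add !p3):
                    × closes — contains both p3 and !p3.
              branch 1.1.2.2 (add (!p1 -> p5)):
                !(p3 && p3): β-rule — branch into !p3  //  !p3.
                  branch 1.1.2.2.1 (add !p3):
                    × closes — contains both p3 and !p3.
                  branch 1.1.2.2.2 (add !p3):
                    × closes — contains both p3 and !p3.
      branch 1.2 (add (!(p5 && p2) || p1)):
        ((p5 || (!p1 -> p5)) -> (p3 && p3)): β-rule — branch into !(p5 || (!p1 -> p5))  //  (p3 && p3).
          branch 1.2.1 (add !(p5 || (!p1 -> p5))):
            !(p5 || (!p1 -> p5)): α-rule — add !p5, !(!p1 -> p5).
            × closes — contains both p5 and !p5.
          branch 1.2.2 (add (p3 && p3)):
            (p3 && p3): α-rule — add p3, p3.
            (p5 || (!p1 -> p5)): β-rule — branch into p5  //  (!p1 -> p5).
              branch 1.2.2.1 (add p5):
                !(p3 && p3): β-rule — branch into !p3  //  !p3.
                  branch 1.2.2.1.1 (add !p3):
                    × closes — contains both p3 and !p3.
                  branch 1.2.2.1.2 (add !p3):
                    × closes — contains both p3 and !p3.
              branch 1.2.2.2 (add (!p1 -> p5)):
                !(p3 && p3): β-rule — branch into !p3  //  !p3.
                  branch 1.2.2.2.1 (add !p3):
                    × closes — contains both p3 and !p3.
                  branch 1.2.2.2.2 (add !p3):
                    × closes — contains both p3 and !p3.
  branch 2 (add (p3 -> (!p3 && !p2))):
    ((p3 -> (!p3 && !p2)) -> (!(p5 && p2) || p1)): β-rule — branch into !(p3 -> (!p3 && !p2))  //  (!(p5 && p2) || p1).
      branch 2.1 (add !(p3 -> (!p3 && !p2))):
        !(p3 -> (!p3 && !p2)): α-rule — add p3, !(!p3 && !p2).
        ((p5 || (!p1 -> p5)) -> (p3 && p3)): β-rule — branch into !(p5 || (!p1 -> p5))  //  (p3 && p3).
          branch 2.1.1 (add !(p5 || (!p1 -> p5))):
            !(p5 || (!p1 -> p5)): α-rule — add !p5, !(!p1 -> p5).
            × closes — contains both p5 and !p5.
          branch 2.1.2 (add (p3 && p3)):
            (p3 && p3): α-rule — add p3, p3.
            (p3 -> (!p3 && !p2)): β-rule — branch into !p3  //  (!p3 && !p2).
              branch 2.1.2.1 (add !p3):
                × closes — contains both p3 and !p3.
              branch 2.1.2.2 (add (!p3 && !p2)):
                (!p3 && !p2): α-rule — add !p3, !p2.
                × closes — contains both p3 and !p3.
      branch 2.2 (add (!(p5 && p2) || p1)):
        ((p5 || (!p1 -> p5)) -> (p3 && p3)): β-rule — branch into !(p5 || (!p1 -> p5))  //  (p3 && p3).
          branch 2.2.1 (add !(p5 || (!p1 -> p5))):
            !(p5 || (!p1 -> p5)): α-rule — add !p5, !(!p1 -> p5).
            × closes — contains both p5 and !p5.
          branch 2.2.2 (add (p3 && p3)):
            (p3 && p3): α-rule — add p3, p3.
            (p3 -> (!p3 && !p2)): β-rule — branch into !p3  //  (!p3 && !p2).
              branch 2.2.2.1 (add !p3):
                × closes — contains both p3 and !p3.
              branch 2.2.2.2 (add (!p3 && !p2)):
                (!p3 && !p2): α-rule — add !p3, !p2.
                × closes — contains both p3 and !p3.
All 16 branches close.
Every branch closed, so the negation is unsatisfiable and the formula is valid.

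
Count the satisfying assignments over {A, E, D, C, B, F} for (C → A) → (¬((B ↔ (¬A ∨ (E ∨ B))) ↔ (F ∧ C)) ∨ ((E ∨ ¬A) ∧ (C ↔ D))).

Initial set: {((C → A) → (¬((B ↔ (¬A ∨ (E ∨ B))) ↔ (F ∧ C)) ∨ ((E ∨ ¬A) ∧ (C ↔ D))))}.
((C → A) → (¬((B ↔ (¬A ∨ (E ∨ B))) ↔ (F ∧ C)) ∨ ((E ∨ ¬A) ∧ (C ↔ D)))): β-rule — branch into ¬(C → A)  //  (¬((B ↔ (¬A ∨ (E ∨ B))) ↔ (F ∧ C)) ∨ ((E ∨ ¬A) ∧ (C ↔ D))).
  branch 1 (add ¬(C → A)):
    ¬(C → A): α-rule — add C, ¬A.
    ○ open, literals {A=F, C=T}.
  branch 2 (add (¬((B ↔ (¬A ∨ (E ∨ B))) ↔ (F ∧ C)) ∨ ((E ∨ ¬A) ∧ (C ↔ D)))):
    (¬((B ↔ (¬A ∨ (E ∨ B))) ↔ (F ∧ C)) ∨ ((E ∨ ¬A) ∧ (C ↔ D))): β-rule — branch into ¬((B ↔ (¬A ∨ (E ∨ B))) ↔ (F ∧ C))  //  ((E ∨ ¬A) ∧ (C ↔ D)).
      branch 2.1 (add ¬((B ↔ (¬A ∨ (E ∨ B))) ↔ (F ∧ C))):
        ¬((B ↔ (¬A ∨ (E ∨ B))) ↔ (F ∧ C)): β-rule — branch into (B ↔ (¬A ∨ (E ∨ B))), ¬(F ∧ C)  //  ¬(B ↔ (¬A ∨ (E ∨ B))), (F ∧ C).
          branch 2.1.1 (add (B ↔ (¬A ∨ (E ∨ B))), ¬(F ∧ C)):
            (B ↔ (¬A ∨ (E ∨ B))): β-rule — branch into B, (¬A ∨ (E ∨ B))  //  ¬B, ¬(¬A ∨ (E ∨ B)).
              branch 2.1.1.1 (add B, (¬A ∨ (E ∨ B))):
                ¬(F ∧ C): β-rule — branch into ¬F  //  ¬C.
                  branch 2.1.1.1.1 (add ¬F):
                    (¬A ∨ (E ∨ B)): β-rule — branch into ¬A  //  (E ∨ B).
                      branch 2.1.1.1.1.1 (add ¬A):
                        ○ open, literals {A=F, B=T, F=F}.
                      branch 2.1.1.1.1.2 (add (E ∨ B)):
                        (E ∨ B): β-rule — branch into E  //  B.
                          branch 2.1.1.1.1.2.1 (add E):
                            ○ open, literals {B=T, E=T, F=F}.
                          branch 2.1.1.1.1.2.2 (add B):
                            ○ open, literals {B=T, F=F}.
                  branch 2.1.1.1.2 (add ¬C):
                    (¬A ∨ (E ∨ B)): β-rule — branch into ¬A  //  (E ∨ B).
                      branch 2.1.1.1.2.1 (add ¬A):
                        ○ open, literals {A=F, B=T, C=F}.
                      branch 2.1.1.1.2.2 (add (E ∨ B)):
                        (E ∨ B): β-rule — branch into E  //  B.
                          branch 2.1.1.1.2.2.1 (add E):
                            ○ open, literals {B=T, C=F, E=T}.
                          branch 2.1.1.1.2.2.2 (add B):
                            ○ open, literals {B=T, C=F}.
              branch 2.1.1.2 (add ¬B, ¬(¬A ∨ (E ∨ B))):
                ¬(¬A ∨ (E ∨ B)): α-rule — add ¬¬A, ¬(E ∨ B).
                ¬(E ∨ B): α-rule — add ¬E, ¬B.
                ¬(F ∧ C): β-rule — branch into ¬F  //  ¬C.
                  branch 2.1.1.2.1 (add ¬F):
                    ○ open, literals {A=T, B=F, E=F, F=F}.
                  branch 2.1.1.2.2 (add ¬C):
                    ○ open, literals {A=T, B=F, C=F, E=F}.
          branch 2.1.2 (add ¬(B ↔ (¬A ∨ (E ∨ B))), (F ∧ C)):
            (F ∧ C): α-rule — add F, C.
            ¬(B ↔ (¬A ∨ (E ∨ B))): β-rule — branch into B, ¬(¬A ∨ (E ∨ B))  //  ¬B, (¬A ∨ (E ∨ B)).
              branch 2.1.2.1 (add B, ¬(¬A ∨ (E ∨ B))):
                ¬(¬A ∨ (E ∨ B)): α-rule — add ¬¬A, ¬(E ∨ B).
                ¬(E ∨ B): α-rule — add ¬E, ¬B.
                × closes — contains both B and ¬B.
              branch 2.1.2.2 (add ¬B, (¬A ∨ (E ∨ B))):
                (¬A ∨ (E ∨ B)): β-rule — branch into ¬A  //  (E ∨ B).
                  branch 2.1.2.2.1 (add ¬A):
                    ○ open, literals {A=F, B=F, C=T, F=T}.
                  branch 2.1.2.2.2 (add (E ∨ B)):
                    (E ∨ B): β-rule — branch into E  //  B.
                      branch 2.1.2.2.2.1 (add E):
                        ○ open, literals {B=F, C=T, E=T, F=T}.
                      branch 2.1.2.2.2.2 (add B):
                        × closes — contains both B and ¬B.
      branch 2.2 (add ((E ∨ ¬A) ∧ (C ↔ D))):
        ((E ∨ ¬A) ∧ (C ↔ D)): α-rule — add (E ∨ ¬A), (C ↔ D).
        (E ∨ ¬A): β-rule — branch into E  //  ¬A.
          branch 2.2.1 (add E):
            (C ↔ D): β-rule — branch into C, D  //  ¬C, ¬D.
              branch 2.2.1.1 (add C, D):
                ○ open, literals {C=T, D=T, E=T}.
              branch 2.2.1.2 (add ¬C, ¬D):
                ○ open, literals {C=F, D=F, E=T}.
          branch 2.2.2 (add ¬A):
            (C ↔ D): β-rule — branch into C, D  //  ¬C, ¬D.
              branch 2.2.2.1 (add C, D):
                ○ open, literals {A=F, C=T, D=T}.
              branch 2.2.2.2 (add ¬C, ¬D):
                ○ open, literals {A=F, C=F, D=F}.
2 branches closed, 15 open.
Each open branch fixes some atoms; the unmentioned ones are free. Counting distinct full assignments: branch {A=F, C=T} (E, D, B, F) contributes 16 new; branch {A=F, B=T, F=F} (E, D, C) contributes 4 new; branch {B=T, E=T, F=F} (A, D, C) contributes 4 new; branch {B=T, F=F} (A, E, D, C) contributes 4 new; branch {A=F, B=T, C=F} (E, D, F) contributes 4 new; branch {B=T, C=F, E=T} (A, D, F) contributes 2 new; branch {B=T, C=F} (A, E, D, F) contributes 2 new; branch {A=T, B=F, E=F, F=F} (D, C) contributes 4 new; branch {A=T, B=F, C=F, E=F} (D, F) contributes 2 new; branch {A=F, B=F, C=T, F=T} (E, D) contributes 0 new; branch {B=F, C=T, E=T, F=T} (A, D) contributes 2 new; branch {C=T, D=T, E=T} (A, B, F) contributes 2 new; branch {C=F, D=F, E=T} (A, B, F) contributes 4 new; branch {A=F, C=T, D=T} (E, B, F) contributes 0 new; branch {A=F, C=F, D=F} (E, B, F) contributes 2 new. Total: 52.

52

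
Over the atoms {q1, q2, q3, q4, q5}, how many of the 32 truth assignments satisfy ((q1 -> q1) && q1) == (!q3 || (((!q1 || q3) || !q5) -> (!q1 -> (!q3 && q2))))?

24

Initial set: {(((q1 -> q1) && q1) == (!q3 || (((!q1 || q3) || !q5) -> (!q1 -> (!q3 && q2)))))}.
(((q1 -> q1) && q1) == (!q3 || (((!q1 || q3) || !q5) -> (!q1 -> (!q3 && q2))))): β-rule — branch into ((q1 -> q1) && q1), (!q3 || (((!q1 || q3) || !q5) -> (!q1 -> (!q3 && q2))))  //  !((q1 -> q1) && q1), !(!q3 || (((!q1 || q3) || !q5) -> (!q1 -> (!q3 && q2)))).
  branch 1 (add ((q1 -> q1) && q1), (!q3 || (((!q1 || q3) || !q5) -> (!q1 -> (!q3 && q2))))):
    ((q1 -> q1) && q1): α-rule — add (q1 -> q1), q1.
    (!q3 || (((!q1 || q3) || !q5) -> (!q1 -> (!q3 && q2)))): β-rule — branch into !q3  //  (((!q1 || q3) || !q5) -> (!q1 -> (!q3 && q2))).
      branch 1.1 (add !q3):
        (q1 -> q1): β-rule — branch into !q1  //  q1.
          branch 1.1.1 (add !q1):
            × closes — contains both q1 and !q1.
          branch 1.1.2 (add q1):
            ○ open, literals {q1=T, q3=F}.
      branch 1.2 (add (((!q1 || q3) || !q5) -> (!q1 -> (!q3 && q2)))):
        (q1 -> q1): β-rule — branch into !q1  //  q1.
          branch 1.2.1 (add !q1):
            × closes — contains both q1 and !q1.
          branch 1.2.2 (add q1):
            (((!q1 || q3) || !q5) -> (!q1 -> (!q3 && q2))): β-rule — branch into !((!q1 || q3) || !q5)  //  (!q1 -> (!q3 && q2)).
              branch 1.2.2.1 (add !((!q1 || q3) || !q5)):
                !((!q1 || q3) || !q5): α-rule — add !(!q1 || q3), !!q5.
                !(!q1 || q3): α-rule — add !!q1, !q3.
                ○ open, literals {q1=T, q3=F, q5=T}.
              branch 1.2.2.2 (add (!q1 -> (!q3 && q2))):
                (!q1 -> (!q3 && q2)): β-rule — branch into !!q1  //  (!q3 && q2).
                  branch 1.2.2.2.1 (add !!q1):
                    ○ open, literals {q1=T}.
                  branch 1.2.2.2.2 (add (!q3 && q2)):
                    (!q3 && q2): α-rule — add !q3, q2.
                    ○ open, literals {q1=T, q2=T, q3=F}.
  branch 2 (add !((q1 -> q1) && q1), !(!q3 || (((!q1 || q3) || !q5) -> (!q1 -> (!q3 && q2))))):
    !(!q3 || (((!q1 || q3) || !q5) -> (!q1 -> (!q3 && q2)))): α-rule — add !!q3, !(((!q1 || q3) || !q5) -> (!q1 -> (!q3 && q2))).
    !(((!q1 || q3) || !q5) -> (!q1 -> (!q3 && q2))): α-rule — add ((!q1 || q3) || !q5), !(!q1 -> (!q3 && q2)).
    !(!q1 -> (!q3 && q2)): α-rule — add !q1, !(!q3 && q2).
    !((q1 -> q1) && q1): β-rule — branch into !(q1 -> q1)  //  !q1.
      branch 2.1 (add !(q1 -> q1)):
        !(q1 -> q1): α-rule — add q1, !q1.
        × closes — contains both q1 and !q1.
      branch 2.2 (add !q1):
        ((!q1 || q3) || !q5): β-rule — branch into (!q1 || q3)  //  !q5.
          branch 2.2.1 (add (!q1 || q3)):
            !(!q3 && q2): β-rule — branch into !!q3  //  !q2.
              branch 2.2.1.1 (add !!q3):
                (!q1 || q3): β-rule — branch into !q1  //  q3.
                  branch 2.2.1.1.1 (add !q1):
                    ○ open, literals {q1=F, q3=T}.
                  branch 2.2.1.1.2 (add q3):
                    ○ open, literals {q1=F, q3=T}.
              branch 2.2.1.2 (add !q2):
                (!q1 || q3): β-rule — branch into !q1  //  q3.
                  branch 2.2.1.2.1 (add !q1):
                    ○ open, literals {q1=F, q2=F, q3=T}.
                  branch 2.2.1.2.2 (add q3):
                    ○ open, literals {q1=F, q2=F, q3=T}.
          branch 2.2.2 (add !q5):
            !(!q3 && q2): β-rule — branch into !!q3  //  !q2.
              branch 2.2.2.1 (add !!q3):
                ○ open, literals {q1=F, q3=T, q5=F}.
              branch 2.2.2.2 (add !q2):
                ○ open, literals {q1=F, q2=F, q3=T, q5=F}.
3 branches closed, 10 open.
Each open branch fixes some atoms; the unmentioned ones are free. Counting distinct full assignments: branch {q1=T, q3=F} (q2, q4, q5) contributes 8 new; branch {q1=T, q3=F, q5=T} (q2, q4) contributes 0 new; branch {q1=T} (q2, q3, q4, q5) contributes 8 new; branch {q1=T, q2=T, q3=F} (q4, q5) contributes 0 new; branch {q1=F, q3=T} (q2, q4, q5) contributes 8 new; branch {q1=F, q3=T} (q2, q4, q5) contributes 0 new; branch {q1=F, q2=F, q3=T} (q4, q5) contributes 0 new; branch {q1=F, q2=F, q3=T} (q4, q5) contributes 0 new; branch {q1=F, q3=T, q5=F} (q2, q4) contributes 0 new; branch {q1=F, q2=F, q3=T, q5=F} (q4) contributes 0 new. Total: 24.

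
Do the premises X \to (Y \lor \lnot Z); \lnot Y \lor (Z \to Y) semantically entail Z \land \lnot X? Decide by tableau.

No

Initial set: {T (X \to (Y \lor \lnot Z)); T (\lnot Y \lor (Z \to Y)); F (Z \land \lnot X)}.
T (X \to (Y \lor \lnot Z)): β-rule — branch into F X  //  T (Y \lor \lnot Z).
  branch 1 (add F X):
    T (\lnot Y \lor (Z \to Y)): β-rule — branch into T \lnot Y  //  T (Z \to Y).
      branch 1.1 (add T \lnot Y):
        F (Z \land \lnot X): β-rule — branch into F Z  //  F \lnot X.
          branch 1.1.1 (add F Z):
            ○ open, literals {X=0, Y=0, Z=0}.
          branch 1.1.2 (add F \lnot X):
            × closes — contains both X and \lnot X.
      branch 1.2 (add T (Z \to Y)):
        F (Z \land \lnot X): β-rule — branch into F Z  //  F \lnot X.
          branch 1.2.1 (add F Z):
            T (Z \to Y): β-rule — branch into F Z  //  T Y.
              branch 1.2.1.1 (add F Z):
                ○ open, literals {X=0, Z=0}.
              branch 1.2.1.2 (add T Y):
                ○ open, literals {X=0, Y=1, Z=0}.
          branch 1.2.2 (add F \lnot X):
            × closes — contains both X and \lnot X.
  branch 2 (add T (Y \lor \lnot Z)):
    T (\lnot Y \lor (Z \to Y)): β-rule — branch into T \lnot Y  //  T (Z \to Y).
      branch 2.1 (add T \lnot Y):
        F (Z \land \lnot X): β-rule — branch into F Z  //  F \lnot X.
          branch 2.1.1 (add F Z):
            T (Y \lor \lnot Z): β-rule — branch into T Y  //  T \lnot Z.
              branch 2.1.1.1 (add T Y):
                × closes — contains both Y and \lnot Y.
              branch 2.1.1.2 (add T \lnot Z):
                ○ open, literals {Y=0, Z=0}.
          branch 2.1.2 (add F \lnot X):
            T (Y \lor \lnot Z): β-rule — branch into T Y  //  T \lnot Z.
              branch 2.1.2.1 (add T Y):
                × closes — contains both Y and \lnot Y.
              branch 2.1.2.2 (add T \lnot Z):
                ○ open, literals {X=1, Y=0, Z=0}.
      branch 2.2 (add T (Z \to Y)):
        F (Z \land \lnot X): β-rule — branch into F Z  //  F \lnot X.
          branch 2.2.1 (add F Z):
            T (Y \lor \lnot Z): β-rule — branch into T Y  //  T \lnot Z.
              branch 2.2.1.1 (add T Y):
                T (Z \to Y): β-rule — branch into F Z  //  T Y.
                  branch 2.2.1.1.1 (add F Z):
                    ○ open, literals {Y=1, Z=0}.
                  branch 2.2.1.1.2 (add T Y):
                    ○ open, literals {Y=1, Z=0}.
              branch 2.2.1.2 (add T \lnot Z):
                T (Z \to Y): β-rule — branch into F Z  //  T Y.
                  branch 2.2.1.2.1 (add F Z):
                    ○ open, literals {Z=0}.
                  branch 2.2.1.2.2 (add T Y):
                    ○ open, literals {Y=1, Z=0}.
          branch 2.2.2 (add F \lnot X):
            T (Y \lor \lnot Z): β-rule — branch into T Y  //  T \lnot Z.
              branch 2.2.2.1 (add T Y):
                T (Z \to Y): β-rule — branch into F Z  //  T Y.
                  branch 2.2.2.1.1 (add F Z):
                    ○ open, literals {X=1, Y=1, Z=0}.
                  branch 2.2.2.1.2 (add T Y):
                    ○ open, literals {X=1, Y=1}.
              branch 2.2.2.2 (add T \lnot Z):
                T (Z \to Y): β-rule — branch into F Z  //  T Y.
                  branch 2.2.2.2.1 (add F Z):
                    ○ open, literals {X=1, Z=0}.
                  branch 2.2.2.2.2 (add T Y):
                    ○ open, literals {X=1, Y=1, Z=0}.
4 branches closed, 13 open.
An open branch gives a countermodel: X=0, Y=0, Z=0 (unmentioned atoms arbitrary); the premises hold there but the conclusion fails.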